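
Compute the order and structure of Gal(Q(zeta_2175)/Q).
|Gal(Q(zeta_2175)/Q)| = phi(2175) = 1120; group ≅ (Z/2175Z)^* ≅ Z/2Z × Z/20Z × Z/28Z

The n-th cyclotomic polynomial Φ_2175(x) is the minimal polynomial of zeta_2175 over Q and has degree phi(2175) = 1120. So Q(zeta_2175) is a degree-1120 Galois extension with Galois group (Z/2175Z)^*. By CRT, (Z/2175Z)^* ≅ (Z/3Z)^* × (Z/25Z)^* × (Z/29Z)^*. Each prime-power unit group is (Z/3Z)^* ≅ Z/2Z; (Z/25Z)^* ≅ Z/20Z; (Z/29Z)^* ≅ Z/28Z. Hence Gal(Q(zeta_2175)/Q) ≅ Z/2Z × Z/20Z × Z/28Z.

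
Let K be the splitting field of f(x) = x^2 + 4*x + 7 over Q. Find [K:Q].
[K:Q] = 2

The discriminant of x^2 + (4)*x + (7) is b^2 - 4c = 16 - (28) = -12. Since -12 is not a perfect square in Q, the polynomial is irreducible over Q. Its two roots generate a degree-2 extension, so [K:Q] = 2.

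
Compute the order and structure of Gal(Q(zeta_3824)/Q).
|Gal(Q(zeta_3824)/Q)| = phi(3824) = 1904; group ≅ (Z/3824Z)^* ≅ Z/2Z × Z/4Z × Z/238Z

The n-th cyclotomic polynomial Φ_3824(x) is the minimal polynomial of zeta_3824 over Q and has degree phi(3824) = 1904. So Q(zeta_3824) is a degree-1904 Galois extension with Galois group (Z/3824Z)^*. By CRT, (Z/3824Z)^* ≅ (Z/16Z)^* × (Z/239Z)^*. Each prime-power unit group is (Z/16Z)^* ≅ Z/2Z × Z/4Z; (Z/239Z)^* ≅ Z/238Z. Hence Gal(Q(zeta_3824)/Q) ≅ Z/2Z × Z/4Z × Z/238Z.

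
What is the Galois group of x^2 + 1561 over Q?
Gal(K/Q) = Z/2Z (cyclic of order 2)

x^2 + 1561 is irreducible over Q since -1561 is not a rational square. The splitting field Q(sqrt(-1561)) has degree 2 over Q, and its unique nontrivial automorphism is sqrt(-1561) ↦ -sqrt(-1561). Hence Gal(Q(sqrt(-1561))/Q) = Z/2Z.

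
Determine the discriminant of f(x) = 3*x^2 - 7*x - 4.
Δ = 97

For a quadratic a x^2 + b x + c the discriminant is Δ = b^2 - 4ac = (-7)^2 - 4*(3)*(-4) = 49 - (-48) = 97.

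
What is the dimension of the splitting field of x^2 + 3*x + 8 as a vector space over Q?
[K:Q] = 2

The discriminant of x^2 + (3)*x + (8) is b^2 - 4c = 9 - (32) = -23. Since -23 is not a perfect square in Q, the polynomial is irreducible over Q. Its two roots generate a degree-2 extension, so [K:Q] = 2.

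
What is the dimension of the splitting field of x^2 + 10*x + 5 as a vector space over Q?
[K:Q] = 2

The discriminant of x^2 + (10)*x + (5) is b^2 - 4c = 100 - (20) = 80. Since 80 is not a perfect square in Q, the polynomial is irreducible over Q. Its two roots generate a degree-2 extension, so [K:Q] = 2.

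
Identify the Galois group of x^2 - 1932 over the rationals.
Gal(K/Q) = Z/2Z (cyclic of order 2)

x^2 - 1932 is irreducible over Q since 1932 is not a rational square. The splitting field Q(sqrt(1932)) has degree 2 over Q, and its unique nontrivial automorphism is sqrt(1932) ↦ -sqrt(1932). Hence Gal(Q(sqrt(1932))/Q) = Z/2Z.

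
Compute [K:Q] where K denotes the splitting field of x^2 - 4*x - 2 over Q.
[K:Q] = 2

The discriminant of x^2 + (-4)*x + (-2) is b^2 - 4c = 16 - (-8) = 24. Since 24 is not a perfect square in Q, the polynomial is irreducible over Q. Its two roots generate a degree-2 extension, so [K:Q] = 2.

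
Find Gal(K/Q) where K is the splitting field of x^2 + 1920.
Gal(K/Q) = Z/2Z (cyclic of order 2)

x^2 + 1920 is irreducible over Q since -1920 is not a rational square. The splitting field Q(sqrt(-1920)) has degree 2 over Q, and its unique nontrivial automorphism is sqrt(-1920) ↦ -sqrt(-1920). Hence Gal(Q(sqrt(-1920))/Q) = Z/2Z.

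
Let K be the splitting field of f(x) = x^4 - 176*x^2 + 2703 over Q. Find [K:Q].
[K:Q] = 4

f factors as (x^2 - 17)(x^2 - 159); the splitting field is K = Q(sqrt(17), sqrt(159)). Since 17, 159, and 2703 are all non-squares in Q, the three subfields Q(sqrt(17)), Q(sqrt(159)), Q(sqrt(2703)) are distinct degree-2 extensions, so [K:Q] = 4 (Klein four Galois group).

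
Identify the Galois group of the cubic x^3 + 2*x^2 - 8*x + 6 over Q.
Gal(K/Q) = S_3 (symmetric group of order 6)

Compute the discriminant of x^3 + (2)*x^2 + (-8)*x + (6): Δ = -588. Since Δ is not a rational square, the Galois group is not contained in A_3; it must be the full S_3 (irreducibility of the cubic rules out anything smaller).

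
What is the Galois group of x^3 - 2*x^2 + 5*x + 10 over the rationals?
Gal(K/Q) = S_3 (symmetric group of order 6)

Compute the discriminant of x^3 + (-2)*x^2 + (5)*x + (10): Δ = -4580. Since Δ is not a rational square, the Galois group is not contained in A_3; it must be the full S_3 (irreducibility of the cubic rules out anything smaller).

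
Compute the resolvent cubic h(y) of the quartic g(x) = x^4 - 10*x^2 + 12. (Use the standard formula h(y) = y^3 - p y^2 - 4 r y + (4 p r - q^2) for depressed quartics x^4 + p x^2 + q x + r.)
h(y) = y^3 + 10*y^2 - 48*y - 480

Identify coefficients: p = -10, q = 0, r = 12.
Plug into h(y) = y^3 - p y^2 - 4 r y + (4 p r - q^2):
  h(y) = y^3 - (-10) y^2 - 4*(12) y + (4*(-10)*(12) - (0)^2)
       = y^3 + (10) y^2 + (-48) y + (-480).
Simplifying: h(y) = y^3 + 10*y^2 - 48*y - 480.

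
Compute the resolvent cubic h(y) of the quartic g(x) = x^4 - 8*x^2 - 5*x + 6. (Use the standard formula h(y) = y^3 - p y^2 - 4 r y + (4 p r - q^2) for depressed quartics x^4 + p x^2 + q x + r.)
h(y) = y^3 + 8*y^2 - 24*y - 217

Identify coefficients: p = -8, q = -5, r = 6.
Plug into h(y) = y^3 - p y^2 - 4 r y + (4 p r - q^2):
  h(y) = y^3 - (-8) y^2 - 4*(6) y + (4*(-8)*(6) - (-5)^2)
       = y^3 + (8) y^2 + (-24) y + (-217).
Simplifying: h(y) = y^3 + 8*y^2 - 24*y - 217.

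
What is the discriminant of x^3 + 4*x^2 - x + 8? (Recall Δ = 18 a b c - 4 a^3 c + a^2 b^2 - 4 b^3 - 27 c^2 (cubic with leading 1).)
Δ = -4332

For x^3 + a x^2 + b x + c the discriminant is Δ = 18 a b c - 4 a^3 c + a^2 b^2 - 4 b^3 - 27 c^2.
Plug a = 4, b = -1, c = 8:
  18*(4)*(-1)*(8) - 4*(4)^3*(8) + (4)^2*(-1)^2 - 4*(-1)^3 - 27*(8)^2
  = -576 + (-2048) + 16 + (4) + (-1728)
  = -4332.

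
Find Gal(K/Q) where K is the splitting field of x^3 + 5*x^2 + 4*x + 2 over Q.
Gal(K/Q) = S_3 (symmetric group of order 6)

Compute the discriminant of x^3 + (5)*x^2 + (4)*x + (2): Δ = -244. Since Δ is not a rational square, the Galois group is not contained in A_3; it must be the full S_3 (irreducibility of the cubic rules out anything smaller).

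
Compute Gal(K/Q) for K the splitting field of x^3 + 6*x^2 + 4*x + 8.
Gal(K/Q) = S_3 (symmetric group of order 6)

Compute the discriminant of x^3 + (6)*x^2 + (4)*x + (8): Δ = -4864. Since Δ is not a rational square, the Galois group is not contained in A_3; it must be the full S_3 (irreducibility of the cubic rules out anything smaller).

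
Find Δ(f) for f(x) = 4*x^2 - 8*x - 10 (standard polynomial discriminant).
Δ = 224

For a quadratic a x^2 + b x + c the discriminant is Δ = b^2 - 4ac = (-8)^2 - 4*(4)*(-10) = 64 - (-160) = 224.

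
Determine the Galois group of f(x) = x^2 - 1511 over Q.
Gal(K/Q) = Z/2Z (cyclic of order 2)

x^2 - 1511 is irreducible over Q since 1511 is not a rational square. The splitting field Q(sqrt(1511)) has degree 2 over Q, and its unique nontrivial automorphism is sqrt(1511) ↦ -sqrt(1511). Hence Gal(Q(sqrt(1511))/Q) = Z/2Z.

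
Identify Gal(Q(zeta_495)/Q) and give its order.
|Gal(Q(zeta_495)/Q)| = phi(495) = 240; group ≅ (Z/495Z)^* ≅ Z/4Z × Z/6Z × Z/10Z

The n-th cyclotomic polynomial Φ_495(x) is the minimal polynomial of zeta_495 over Q and has degree phi(495) = 240. So Q(zeta_495) is a degree-240 Galois extension with Galois group (Z/495Z)^*. By CRT, (Z/495Z)^* ≅ (Z/9Z)^* × (Z/5Z)^* × (Z/11Z)^*. Each prime-power unit group is (Z/9Z)^* ≅ Z/6Z; (Z/5Z)^* ≅ Z/4Z; (Z/11Z)^* ≅ Z/10Z. Hence Gal(Q(zeta_495)/Q) ≅ Z/4Z × Z/6Z × Z/10Z.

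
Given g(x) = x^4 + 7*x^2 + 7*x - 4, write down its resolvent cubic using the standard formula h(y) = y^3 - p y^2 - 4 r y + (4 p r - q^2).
h(y) = y^3 - 7*y^2 + 16*y - 161

Identify coefficients: p = 7, q = 7, r = -4.
Plug into h(y) = y^3 - p y^2 - 4 r y + (4 p r - q^2):
  h(y) = y^3 - (7) y^2 - 4*(-4) y + (4*(7)*(-4) - (7)^2)
       = y^3 + (-7) y^2 + (16) y + (-161).
Simplifying: h(y) = y^3 - 7*y^2 + 16*y - 161.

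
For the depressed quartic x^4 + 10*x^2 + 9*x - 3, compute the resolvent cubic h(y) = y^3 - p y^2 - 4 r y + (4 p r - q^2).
h(y) = y^3 - 10*y^2 + 12*y - 201

Identify coefficients: p = 10, q = 9, r = -3.
Plug into h(y) = y^3 - p y^2 - 4 r y + (4 p r - q^2):
  h(y) = y^3 - (10) y^2 - 4*(-3) y + (4*(10)*(-3) - (9)^2)
       = y^3 + (-10) y^2 + (12) y + (-201).
Simplifying: h(y) = y^3 - 10*y^2 + 12*y - 201.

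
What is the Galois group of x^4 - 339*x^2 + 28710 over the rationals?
Gal(K/Q) = V_4 (Klein four-group, Z/2Z × Z/2Z)

f factors as (x^2 - 165)(x^2 - 174), so the splitting field is K = Q(sqrt(165), sqrt(174)). The elements 165, 174, 28710 are all non-squares in Q, so sqrt(165) and sqrt(174) generate independent quadratic extensions. Thus [K:Q] = 4 and Gal(K/Q) is generated by the two order-2 automorphisms sqrt(165) ↦ -sqrt(165) and sqrt(174) ↦ -sqrt(174), giving V_4.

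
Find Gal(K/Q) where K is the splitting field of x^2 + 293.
Gal(K/Q) = Z/2Z (cyclic of order 2)

x^2 + 293 is irreducible over Q since -293 is not a rational square. The splitting field Q(sqrt(-293)) has degree 2 over Q, and its unique nontrivial automorphism is sqrt(-293) ↦ -sqrt(-293). Hence Gal(Q(sqrt(-293))/Q) = Z/2Z.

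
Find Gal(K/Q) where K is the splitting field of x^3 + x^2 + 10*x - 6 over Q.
Gal(K/Q) = S_3 (symmetric group of order 6)

Compute the discriminant of x^3 + (1)*x^2 + (10)*x + (-6): Δ = -5928. Since Δ is not a rational square, the Galois group is not contained in A_3; it must be the full S_3 (irreducibility of the cubic rules out anything smaller).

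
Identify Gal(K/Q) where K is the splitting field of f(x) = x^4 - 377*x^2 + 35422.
Gal(K/Q) = V_4 (Klein four-group, Z/2Z × Z/2Z)

f factors as (x^2 - 199)(x^2 - 178), so the splitting field is K = Q(sqrt(199), sqrt(178)). The elements 199, 178, 35422 are all non-squares in Q, so sqrt(199) and sqrt(178) generate independent quadratic extensions. Thus [K:Q] = 4 and Gal(K/Q) is generated by the two order-2 automorphisms sqrt(199) ↦ -sqrt(199) and sqrt(178) ↦ -sqrt(178), giving V_4.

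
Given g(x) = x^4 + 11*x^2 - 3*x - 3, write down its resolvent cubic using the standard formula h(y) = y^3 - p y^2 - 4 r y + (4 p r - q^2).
h(y) = y^3 - 11*y^2 + 12*y - 141

Identify coefficients: p = 11, q = -3, r = -3.
Plug into h(y) = y^3 - p y^2 - 4 r y + (4 p r - q^2):
  h(y) = y^3 - (11) y^2 - 4*(-3) y + (4*(11)*(-3) - (-3)^2)
       = y^3 + (-11) y^2 + (12) y + (-141).
Simplifying: h(y) = y^3 - 11*y^2 + 12*y - 141.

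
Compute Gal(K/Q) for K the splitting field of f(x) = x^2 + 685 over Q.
Gal(K/Q) = Z/2Z (cyclic of order 2)

x^2 + 685 is irreducible over Q since -685 is not a rational square. The splitting field Q(sqrt(-685)) has degree 2 over Q, and its unique nontrivial automorphism is sqrt(-685) ↦ -sqrt(-685). Hence Gal(Q(sqrt(-685))/Q) = Z/2Z.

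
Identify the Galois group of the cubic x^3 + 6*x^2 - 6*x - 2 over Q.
Gal(K/Q) = S_3 (symmetric group of order 6)

Compute the discriminant of x^3 + (6)*x^2 + (-6)*x + (-2): Δ = 5076. Since Δ is not a rational square, the Galois group is not contained in A_3; it must be the full S_3 (irreducibility of the cubic rules out anything smaller).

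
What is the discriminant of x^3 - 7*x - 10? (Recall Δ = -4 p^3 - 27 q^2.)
Δ = -1328

For a depressed cubic x^3 + p x + q the discriminant is Δ = -4 p^3 - 27 q^2 = -4*(-7)^3 - 27*(-10)^2 = 1372 - 2700 = -1328.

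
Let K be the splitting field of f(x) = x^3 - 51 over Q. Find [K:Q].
[K:Q] = 6

x^3 - 51 has one real root r = 51^(1/3) and two complex roots r*zeta_3, r*zeta_3^2 where zeta_3 = e^(2*pi*i/3). The splitting field is Q(r, zeta_3). [Q(r):Q] = 3 and [Q(zeta_3):Q] = 2 with gcd = 1, so [Q(r, zeta_3):Q] = 3 * 2 = 6.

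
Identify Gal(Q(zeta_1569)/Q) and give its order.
|Gal(Q(zeta_1569)/Q)| = phi(1569) = 1044; group ≅ (Z/1569Z)^* ≅ Z/2Z × Z/522Z

The n-th cyclotomic polynomial Φ_1569(x) is the minimal polynomial of zeta_1569 over Q and has degree phi(1569) = 1044. So Q(zeta_1569) is a degree-1044 Galois extension with Galois group (Z/1569Z)^*. By CRT, (Z/1569Z)^* ≅ (Z/3Z)^* × (Z/523Z)^*. Each prime-power unit group is (Z/3Z)^* ≅ Z/2Z; (Z/523Z)^* ≅ Z/522Z. Hence Gal(Q(zeta_1569)/Q) ≅ Z/2Z × Z/522Z.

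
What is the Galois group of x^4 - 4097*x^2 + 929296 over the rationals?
Gal(K/Q) = Z/2Z (cyclic of order 2)

f factors as (x^2 - 3856)(x^2 - 241), so the splitting field is K = Q(sqrt(3856), sqrt(241)). The squarefree part of 3856 is 241 and the squarefree part of 241 is also 241, so sqrt(3856) and sqrt(241) are both rational multiples of sqrt(241). Hence Q(sqrt(3856)) = Q(sqrt(241)) = Q(sqrt(241)), and the splitting field collapses to a single degree-2 extension with Galois group Z/2Z.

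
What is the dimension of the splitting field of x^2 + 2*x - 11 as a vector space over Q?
[K:Q] = 2

The discriminant of x^2 + (2)*x + (-11) is b^2 - 4c = 4 - (-44) = 48. Since 48 is not a perfect square in Q, the polynomial is irreducible over Q. Its two roots generate a degree-2 extension, so [K:Q] = 2.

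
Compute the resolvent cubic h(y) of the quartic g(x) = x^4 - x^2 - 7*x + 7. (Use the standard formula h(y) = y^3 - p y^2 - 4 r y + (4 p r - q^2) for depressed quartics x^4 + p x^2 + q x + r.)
h(y) = y^3 + y^2 - 28*y - 77

Identify coefficients: p = -1, q = -7, r = 7.
Plug into h(y) = y^3 - p y^2 - 4 r y + (4 p r - q^2):
  h(y) = y^3 - (-1) y^2 - 4*(7) y + (4*(-1)*(7) - (-7)^2)
       = y^3 + (1) y^2 + (-28) y + (-77).
Simplifying: h(y) = y^3 + y^2 - 28*y - 77.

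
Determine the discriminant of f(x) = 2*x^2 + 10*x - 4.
Δ = 132

For a quadratic a x^2 + b x + c the discriminant is Δ = b^2 - 4ac = (10)^2 - 4*(2)*(-4) = 100 - (-32) = 132.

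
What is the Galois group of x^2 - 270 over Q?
Gal(K/Q) = Z/2Z (cyclic of order 2)

x^2 - 270 is irreducible over Q since 270 is not a rational square. The splitting field Q(sqrt(270)) has degree 2 over Q, and its unique nontrivial automorphism is sqrt(270) ↦ -sqrt(270). Hence Gal(Q(sqrt(270))/Q) = Z/2Z.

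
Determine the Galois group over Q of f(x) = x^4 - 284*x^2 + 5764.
Gal(K/Q) = V_4 (Klein four-group, Z/2Z × Z/2Z)

f factors as (x^2 - 262)(x^2 - 22), so the splitting field is K = Q(sqrt(262), sqrt(22)). The elements 262, 22, 5764 are all non-squares in Q, so sqrt(262) and sqrt(22) generate independent quadratic extensions. Thus [K:Q] = 4 and Gal(K/Q) is generated by the two order-2 automorphisms sqrt(262) ↦ -sqrt(262) and sqrt(22) ↦ -sqrt(22), giving V_4.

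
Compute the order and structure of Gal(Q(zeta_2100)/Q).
|Gal(Q(zeta_2100)/Q)| = phi(2100) = 480; group ≅ (Z/2100Z)^* ≅ Z/2Z × Z/2Z × Z/6Z × Z/20Z

The n-th cyclotomic polynomial Φ_2100(x) is the minimal polynomial of zeta_2100 over Q and has degree phi(2100) = 480. So Q(zeta_2100) is a degree-480 Galois extension with Galois group (Z/2100Z)^*. By CRT, (Z/2100Z)^* ≅ (Z/4Z)^* × (Z/3Z)^* × (Z/25Z)^* × (Z/7Z)^*. Each prime-power unit group is (Z/4Z)^* ≅ Z/2Z; (Z/3Z)^* ≅ Z/2Z; (Z/25Z)^* ≅ Z/20Z; (Z/7Z)^* ≅ Z/6Z. Hence Gal(Q(zeta_2100)/Q) ≅ Z/2Z × Z/2Z × Z/6Z × Z/20Z.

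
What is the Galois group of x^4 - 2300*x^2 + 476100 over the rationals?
Gal(K/Q) = Z/2Z (cyclic of order 2)

f factors as (x^2 - 2070)(x^2 - 230), so the splitting field is K = Q(sqrt(2070), sqrt(230)). The squarefree part of 2070 is 230 and the squarefree part of 230 is also 230, so sqrt(2070) and sqrt(230) are both rational multiples of sqrt(230). Hence Q(sqrt(2070)) = Q(sqrt(230)) = Q(sqrt(230)), and the splitting field collapses to a single degree-2 extension with Galois group Z/2Z.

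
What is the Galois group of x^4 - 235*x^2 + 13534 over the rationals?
Gal(K/Q) = V_4 (Klein four-group, Z/2Z × Z/2Z)

f factors as (x^2 - 101)(x^2 - 134), so the splitting field is K = Q(sqrt(101), sqrt(134)). The elements 101, 134, 13534 are all non-squares in Q, so sqrt(101) and sqrt(134) generate independent quadratic extensions. Thus [K:Q] = 4 and Gal(K/Q) is generated by the two order-2 automorphisms sqrt(101) ↦ -sqrt(101) and sqrt(134) ↦ -sqrt(134), giving V_4.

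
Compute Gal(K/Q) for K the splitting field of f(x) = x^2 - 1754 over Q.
Gal(K/Q) = Z/2Z (cyclic of order 2)

x^2 - 1754 is irreducible over Q since 1754 is not a rational square. The splitting field Q(sqrt(1754)) has degree 2 over Q, and its unique nontrivial automorphism is sqrt(1754) ↦ -sqrt(1754). Hence Gal(Q(sqrt(1754))/Q) = Z/2Z.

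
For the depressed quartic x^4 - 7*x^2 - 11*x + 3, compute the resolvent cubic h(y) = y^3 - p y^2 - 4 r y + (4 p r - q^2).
h(y) = y^3 + 7*y^2 - 12*y - 205

Identify coefficients: p = -7, q = -11, r = 3.
Plug into h(y) = y^3 - p y^2 - 4 r y + (4 p r - q^2):
  h(y) = y^3 - (-7) y^2 - 4*(3) y + (4*(-7)*(3) - (-11)^2)
       = y^3 + (7) y^2 + (-12) y + (-205).
Simplifying: h(y) = y^3 + 7*y^2 - 12*y - 205.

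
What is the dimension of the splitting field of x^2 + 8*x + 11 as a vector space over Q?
[K:Q] = 2

The discriminant of x^2 + (8)*x + (11) is b^2 - 4c = 64 - (44) = 20. Since 20 is not a perfect square in Q, the polynomial is irreducible over Q. Its two roots generate a degree-2 extension, so [K:Q] = 2.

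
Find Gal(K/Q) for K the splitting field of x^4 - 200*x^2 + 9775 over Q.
Gal(K/Q) = V_4 (Klein four-group, Z/2Z × Z/2Z)

f factors as (x^2 - 85)(x^2 - 115), so the splitting field is K = Q(sqrt(85), sqrt(115)). The elements 85, 115, 9775 are all non-squares in Q, so sqrt(85) and sqrt(115) generate independent quadratic extensions. Thus [K:Q] = 4 and Gal(K/Q) is generated by the two order-2 automorphisms sqrt(85) ↦ -sqrt(85) and sqrt(115) ↦ -sqrt(115), giving V_4.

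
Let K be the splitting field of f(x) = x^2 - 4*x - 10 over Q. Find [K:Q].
[K:Q] = 2

The discriminant of x^2 + (-4)*x + (-10) is b^2 - 4c = 16 - (-40) = 56. Since 56 is not a perfect square in Q, the polynomial is irreducible over Q. Its two roots generate a degree-2 extension, so [K:Q] = 2.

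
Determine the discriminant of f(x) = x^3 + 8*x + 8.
Δ = -3776

For a depressed cubic x^3 + p x + q the discriminant is Δ = -4 p^3 - 27 q^2 = -4*(8)^3 - 27*(8)^2 = -2048 - 1728 = -3776.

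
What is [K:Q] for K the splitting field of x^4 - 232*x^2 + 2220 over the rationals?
[K:Q] = 4

f factors as (x^2 - 222)(x^2 - 10); the splitting field is K = Q(sqrt(222), sqrt(10)). Since 222, 10, and 2220 are all non-squares in Q, the three subfields Q(sqrt(222)), Q(sqrt(10)), Q(sqrt(2220)) are distinct degree-2 extensions, so [K:Q] = 4 (Klein four Galois group).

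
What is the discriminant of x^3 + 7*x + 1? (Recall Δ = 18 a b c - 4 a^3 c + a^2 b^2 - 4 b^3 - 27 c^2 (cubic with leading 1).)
Δ = -1399

For x^3 + a x^2 + b x + c the discriminant is Δ = 18 a b c - 4 a^3 c + a^2 b^2 - 4 b^3 - 27 c^2.
Plug a = 0, b = 7, c = 1:
  18*(0)*(7)*(1) - 4*(0)^3*(1) + (0)^2*(7)^2 - 4*(7)^3 - 27*(1)^2
  = 0 + (0) + 0 + (-1372) + (-27)
  = -1399.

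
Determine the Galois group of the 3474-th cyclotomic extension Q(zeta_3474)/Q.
|Gal(Q(zeta_3474)/Q)| = phi(3474) = 1152; group ≅ (Z/3474Z)^* ≅ Z/6Z × Z/192Z

The n-th cyclotomic polynomial Φ_3474(x) is the minimal polynomial of zeta_3474 over Q and has degree phi(3474) = 1152. So Q(zeta_3474) is a degree-1152 Galois extension with Galois group (Z/3474Z)^*. By CRT, (Z/3474Z)^* ≅ (Z/2Z)^* × (Z/9Z)^* × (Z/193Z)^*. Each prime-power unit group is (Z/2Z)^* ≅ trivial group (order 1); (Z/9Z)^* ≅ Z/6Z; (Z/193Z)^* ≅ Z/192Z. Hence Gal(Q(zeta_3474)/Q) ≅ Z/6Z × Z/192Z.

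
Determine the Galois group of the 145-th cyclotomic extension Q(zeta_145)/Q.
|Gal(Q(zeta_145)/Q)| = phi(145) = 112; group ≅ (Z/145Z)^* ≅ Z/4Z × Z/28Z

The n-th cyclotomic polynomial Φ_145(x) is the minimal polynomial of zeta_145 over Q and has degree phi(145) = 112. So Q(zeta_145) is a degree-112 Galois extension with Galois group (Z/145Z)^*. By CRT, (Z/145Z)^* ≅ (Z/5Z)^* × (Z/29Z)^*. Each prime-power unit group is (Z/5Z)^* ≅ Z/4Z; (Z/29Z)^* ≅ Z/28Z. Hence Gal(Q(zeta_145)/Q) ≅ Z/4Z × Z/28Z.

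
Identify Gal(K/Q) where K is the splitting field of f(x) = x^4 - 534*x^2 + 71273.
Gal(K/Q) = V_4 (Klein four-group, Z/2Z × Z/2Z)

f factors as (x^2 - 263)(x^2 - 271), so the splitting field is K = Q(sqrt(263), sqrt(271)). The elements 263, 271, 71273 are all non-squares in Q, so sqrt(263) and sqrt(271) generate independent quadratic extensions. Thus [K:Q] = 4 and Gal(K/Q) is generated by the two order-2 automorphisms sqrt(263) ↦ -sqrt(263) and sqrt(271) ↦ -sqrt(271), giving V_4.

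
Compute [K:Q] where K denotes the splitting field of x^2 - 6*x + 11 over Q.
[K:Q] = 2

The discriminant of x^2 + (-6)*x + (11) is b^2 - 4c = 36 - (44) = -8. Since -8 is not a perfect square in Q, the polynomial is irreducible over Q. Its two roots generate a degree-2 extension, so [K:Q] = 2.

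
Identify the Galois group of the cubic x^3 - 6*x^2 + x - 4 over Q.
Gal(K/Q) = S_3 (symmetric group of order 6)

Compute the discriminant of x^3 + (-6)*x^2 + (1)*x + (-4): Δ = -3424. Since Δ is not a rational square, the Galois group is not contained in A_3; it must be the full S_3 (irreducibility of the cubic rules out anything smaller).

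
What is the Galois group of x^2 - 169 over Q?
Gal(K/Q) = trivial group (order 1)

x^2 - 169 factors as (x - 13)(x + 13) over Q, so its splitting field is Q itself and the Galois group is trivial.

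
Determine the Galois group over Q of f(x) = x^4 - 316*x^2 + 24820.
Gal(K/Q) = V_4 (Klein four-group, Z/2Z × Z/2Z)

f factors as (x^2 - 170)(x^2 - 146), so the splitting field is K = Q(sqrt(170), sqrt(146)). The elements 170, 146, 24820 are all non-squares in Q, so sqrt(170) and sqrt(146) generate independent quadratic extensions. Thus [K:Q] = 4 and Gal(K/Q) is generated by the two order-2 automorphisms sqrt(170) ↦ -sqrt(170) and sqrt(146) ↦ -sqrt(146), giving V_4.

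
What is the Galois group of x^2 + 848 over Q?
Gal(K/Q) = Z/2Z (cyclic of order 2)

x^2 + 848 is irreducible over Q since -848 is not a rational square. The splitting field Q(sqrt(-848)) has degree 2 over Q, and its unique nontrivial automorphism is sqrt(-848) ↦ -sqrt(-848). Hence Gal(Q(sqrt(-848))/Q) = Z/2Z.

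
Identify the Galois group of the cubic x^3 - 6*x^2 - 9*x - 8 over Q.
Gal(K/Q) = S_3 (symmetric group of order 6)

Compute the discriminant of x^3 + (-6)*x^2 + (-9)*x + (-8): Δ = -10584. Since Δ is not a rational square, the Galois group is not contained in A_3; it must be the full S_3 (irreducibility of the cubic rules out anything smaller).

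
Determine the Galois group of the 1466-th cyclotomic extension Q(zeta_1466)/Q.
|Gal(Q(zeta_1466)/Q)| = phi(1466) = 732; group ≅ (Z/1466Z)^* ≅ Z/732Z

The n-th cyclotomic polynomial Φ_1466(x) is the minimal polynomial of zeta_1466 over Q and has degree phi(1466) = 732. So Q(zeta_1466) is a degree-732 Galois extension with Galois group (Z/1466Z)^*. By CRT, (Z/1466Z)^* ≅ (Z/2Z)^* × (Z/733Z)^*. Each prime-power unit group is (Z/2Z)^* ≅ trivial group (order 1); (Z/733Z)^* ≅ Z/732Z. Hence Gal(Q(zeta_1466)/Q) ≅ Z/732Z.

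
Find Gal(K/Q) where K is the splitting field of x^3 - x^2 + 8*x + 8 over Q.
Gal(K/Q) = S_3 (symmetric group of order 6)

Compute the discriminant of x^3 + (-1)*x^2 + (8)*x + (8): Δ = -4832. Since Δ is not a rational square, the Galois group is not contained in A_3; it must be the full S_3 (irreducibility of the cubic rules out anything smaller).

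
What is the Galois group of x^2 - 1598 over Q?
Gal(K/Q) = Z/2Z (cyclic of order 2)

x^2 - 1598 is irreducible over Q since 1598 is not a rational square. The splitting field Q(sqrt(1598)) has degree 2 over Q, and its unique nontrivial automorphism is sqrt(1598) ↦ -sqrt(1598). Hence Gal(Q(sqrt(1598))/Q) = Z/2Z.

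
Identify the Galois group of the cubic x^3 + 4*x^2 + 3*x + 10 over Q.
Gal(K/Q) = S_3 (symmetric group of order 6)

Compute the discriminant of x^3 + (4)*x^2 + (3)*x + (10): Δ = -3064. Since Δ is not a rational square, the Galois group is not contained in A_3; it must be the full S_3 (irreducibility of the cubic rules out anything smaller).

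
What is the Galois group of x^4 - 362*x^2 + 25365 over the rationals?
Gal(K/Q) = V_4 (Klein four-group, Z/2Z × Z/2Z)

f factors as (x^2 - 95)(x^2 - 267), so the splitting field is K = Q(sqrt(95), sqrt(267)). The elements 95, 267, 25365 are all non-squares in Q, so sqrt(95) and sqrt(267) generate independent quadratic extensions. Thus [K:Q] = 4 and Gal(K/Q) is generated by the two order-2 automorphisms sqrt(95) ↦ -sqrt(95) and sqrt(267) ↦ -sqrt(267), giving V_4.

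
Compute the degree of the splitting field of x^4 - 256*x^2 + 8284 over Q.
[K:Q] = 4

f factors as (x^2 - 218)(x^2 - 38); the splitting field is K = Q(sqrt(218), sqrt(38)). Since 218, 38, and 8284 are all non-squares in Q, the three subfields Q(sqrt(218)), Q(sqrt(38)), Q(sqrt(8284)) are distinct degree-2 extensions, so [K:Q] = 4 (Klein four Galois group).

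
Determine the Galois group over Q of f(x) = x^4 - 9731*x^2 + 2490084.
Gal(K/Q) = Z/2Z (cyclic of order 2)

f factors as (x^2 - 263)(x^2 - 9468), so the splitting field is K = Q(sqrt(263), sqrt(9468)). The squarefree part of 263 is 263 and the squarefree part of 9468 is also 263, so sqrt(263) and sqrt(9468) are both rational multiples of sqrt(263). Hence Q(sqrt(263)) = Q(sqrt(9468)) = Q(sqrt(263)), and the splitting field collapses to a single degree-2 extension with Galois group Z/2Z.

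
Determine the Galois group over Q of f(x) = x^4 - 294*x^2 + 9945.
Gal(K/Q) = V_4 (Klein four-group, Z/2Z × Z/2Z)

f factors as (x^2 - 255)(x^2 - 39), so the splitting field is K = Q(sqrt(255), sqrt(39)). The elements 255, 39, 9945 are all non-squares in Q, so sqrt(255) and sqrt(39) generate independent quadratic extensions. Thus [K:Q] = 4 and Gal(K/Q) is generated by the two order-2 automorphisms sqrt(255) ↦ -sqrt(255) and sqrt(39) ↦ -sqrt(39), giving V_4.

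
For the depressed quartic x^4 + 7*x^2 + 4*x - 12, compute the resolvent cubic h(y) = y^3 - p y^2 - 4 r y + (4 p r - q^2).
h(y) = y^3 - 7*y^2 + 48*y - 352

Identify coefficients: p = 7, q = 4, r = -12.
Plug into h(y) = y^3 - p y^2 - 4 r y + (4 p r - q^2):
  h(y) = y^3 - (7) y^2 - 4*(-12) y + (4*(7)*(-12) - (4)^2)
       = y^3 + (-7) y^2 + (48) y + (-352).
Simplifying: h(y) = y^3 - 7*y^2 + 48*y - 352.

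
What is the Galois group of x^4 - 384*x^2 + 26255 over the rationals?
Gal(K/Q) = V_4 (Klein four-group, Z/2Z × Z/2Z)

f factors as (x^2 - 89)(x^2 - 295), so the splitting field is K = Q(sqrt(89), sqrt(295)). The elements 89, 295, 26255 are all non-squares in Q, so sqrt(89) and sqrt(295) generate independent quadratic extensions. Thus [K:Q] = 4 and Gal(K/Q) is generated by the two order-2 automorphisms sqrt(89) ↦ -sqrt(89) and sqrt(295) ↦ -sqrt(295), giving V_4.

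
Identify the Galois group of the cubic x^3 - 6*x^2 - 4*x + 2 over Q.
Gal(K/Q) = S_3 (symmetric group of order 6)

Compute the discriminant of x^3 + (-6)*x^2 + (-4)*x + (2): Δ = 3316. Since Δ is not a rational square, the Galois group is not contained in A_3; it must be the full S_3 (irreducibility of the cubic rules out anything smaller).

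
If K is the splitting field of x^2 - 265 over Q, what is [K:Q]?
[K:Q] = 2

The polynomial x^2 - 265 is irreducible over Q since 265 is not a perfect square. Its splitting field is Q(sqrt(265)), which has degree 2 over Q.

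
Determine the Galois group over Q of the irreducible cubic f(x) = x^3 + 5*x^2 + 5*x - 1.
Gal(K/Q) = S_3 (symmetric group of order 6)

Compute the discriminant of x^3 + (5)*x^2 + (5)*x + (-1): Δ = 148. Since Δ is not a rational square, the Galois group is not contained in A_3; it must be the full S_3 (irreducibility of the cubic rules out anything smaller).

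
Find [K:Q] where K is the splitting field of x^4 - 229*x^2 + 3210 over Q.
[K:Q] = 4

f factors as (x^2 - 15)(x^2 - 214); the splitting field is K = Q(sqrt(15), sqrt(214)). Since 15, 214, and 3210 are all non-squares in Q, the three subfields Q(sqrt(15)), Q(sqrt(214)), Q(sqrt(3210)) are distinct degree-2 extensions, so [K:Q] = 4 (Klein four Galois group).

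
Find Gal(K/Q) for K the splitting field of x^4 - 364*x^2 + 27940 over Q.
Gal(K/Q) = V_4 (Klein four-group, Z/2Z × Z/2Z)

f factors as (x^2 - 110)(x^2 - 254), so the splitting field is K = Q(sqrt(110), sqrt(254)). The elements 110, 254, 27940 are all non-squares in Q, so sqrt(110) and sqrt(254) generate independent quadratic extensions. Thus [K:Q] = 4 and Gal(K/Q) is generated by the two order-2 automorphisms sqrt(110) ↦ -sqrt(110) and sqrt(254) ↦ -sqrt(254), giving V_4.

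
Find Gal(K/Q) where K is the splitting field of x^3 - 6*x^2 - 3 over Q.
Gal(K/Q) = S_3 (symmetric group of order 6)

Compute the discriminant of x^3 + (-6)*x^2 + (0)*x + (-3): Δ = -2835. Since Δ is not a rational square, the Galois group is not contained in A_3; it must be the full S_3 (irreducibility of the cubic rules out anything smaller).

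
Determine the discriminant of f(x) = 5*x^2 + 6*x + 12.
Δ = -204

For a quadratic a x^2 + b x + c the discriminant is Δ = b^2 - 4ac = (6)^2 - 4*(5)*(12) = 36 - (240) = -204.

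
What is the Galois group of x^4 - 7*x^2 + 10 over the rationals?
Gal(K/Q) = V_4 (Klein four-group, Z/2Z × Z/2Z)

f factors as (x^2 - 2)(x^2 - 5), so the splitting field is K = Q(sqrt(2), sqrt(5)). The elements 2, 5, 10 are all non-squares in Q, so sqrt(2) and sqrt(5) generate independent quadratic extensions. Thus [K:Q] = 4 and Gal(K/Q) is generated by the two order-2 automorphisms sqrt(2) ↦ -sqrt(2) and sqrt(5) ↦ -sqrt(5), giving V_4.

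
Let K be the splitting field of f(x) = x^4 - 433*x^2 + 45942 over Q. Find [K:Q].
[K:Q] = 4

f factors as (x^2 - 186)(x^2 - 247); the splitting field is K = Q(sqrt(186), sqrt(247)). Since 186, 247, and 45942 are all non-squares in Q, the three subfields Q(sqrt(186)), Q(sqrt(247)), Q(sqrt(45942)) are distinct degree-2 extensions, so [K:Q] = 4 (Klein four Galois group).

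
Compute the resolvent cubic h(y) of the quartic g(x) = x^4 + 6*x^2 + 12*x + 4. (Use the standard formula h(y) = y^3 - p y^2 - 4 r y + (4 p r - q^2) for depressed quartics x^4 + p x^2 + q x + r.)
h(y) = y^3 - 6*y^2 - 16*y - 48

Identify coefficients: p = 6, q = 12, r = 4.
Plug into h(y) = y^3 - p y^2 - 4 r y + (4 p r - q^2):
  h(y) = y^3 - (6) y^2 - 4*(4) y + (4*(6)*(4) - (12)^2)
       = y^3 + (-6) y^2 + (-16) y + (-48).
Simplifying: h(y) = y^3 - 6*y^2 - 16*y - 48.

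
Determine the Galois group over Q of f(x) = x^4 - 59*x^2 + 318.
Gal(K/Q) = V_4 (Klein four-group, Z/2Z × Z/2Z)

f factors as (x^2 - 53)(x^2 - 6), so the splitting field is K = Q(sqrt(53), sqrt(6)). The elements 53, 6, 318 are all non-squares in Q, so sqrt(53) and sqrt(6) generate independent quadratic extensions. Thus [K:Q] = 4 and Gal(K/Q) is generated by the two order-2 automorphisms sqrt(53) ↦ -sqrt(53) and sqrt(6) ↦ -sqrt(6), giving V_4.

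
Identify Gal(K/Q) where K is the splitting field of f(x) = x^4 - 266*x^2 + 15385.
Gal(K/Q) = V_4 (Klein four-group, Z/2Z × Z/2Z)

f factors as (x^2 - 85)(x^2 - 181), so the splitting field is K = Q(sqrt(85), sqrt(181)). The elements 85, 181, 15385 are all non-squares in Q, so sqrt(85) and sqrt(181) generate independent quadratic extensions. Thus [K:Q] = 4 and Gal(K/Q) is generated by the two order-2 automorphisms sqrt(85) ↦ -sqrt(85) and sqrt(181) ↦ -sqrt(181), giving V_4.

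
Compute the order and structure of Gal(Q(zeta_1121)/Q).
|Gal(Q(zeta_1121)/Q)| = phi(1121) = 1044; group ≅ (Z/1121Z)^* ≅ Z/18Z × Z/58Z

The n-th cyclotomic polynomial Φ_1121(x) is the minimal polynomial of zeta_1121 over Q and has degree phi(1121) = 1044. So Q(zeta_1121) is a degree-1044 Galois extension with Galois group (Z/1121Z)^*. By CRT, (Z/1121Z)^* ≅ (Z/19Z)^* × (Z/59Z)^*. Each prime-power unit group is (Z/19Z)^* ≅ Z/18Z; (Z/59Z)^* ≅ Z/58Z. Hence Gal(Q(zeta_1121)/Q) ≅ Z/18Z × Z/58Z.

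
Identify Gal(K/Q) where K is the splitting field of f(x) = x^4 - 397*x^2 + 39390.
Gal(K/Q) = V_4 (Klein four-group, Z/2Z × Z/2Z)

f factors as (x^2 - 195)(x^2 - 202), so the splitting field is K = Q(sqrt(195), sqrt(202)). The elements 195, 202, 39390 are all non-squares in Q, so sqrt(195) and sqrt(202) generate independent quadratic extensions. Thus [K:Q] = 4 and Gal(K/Q) is generated by the two order-2 automorphisms sqrt(195) ↦ -sqrt(195) and sqrt(202) ↦ -sqrt(202), giving V_4.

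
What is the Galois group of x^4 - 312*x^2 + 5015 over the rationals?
Gal(K/Q) = V_4 (Klein four-group, Z/2Z × Z/2Z)

f factors as (x^2 - 295)(x^2 - 17), so the splitting field is K = Q(sqrt(295), sqrt(17)). The elements 295, 17, 5015 are all non-squares in Q, so sqrt(295) and sqrt(17) generate independent quadratic extensions. Thus [K:Q] = 4 and Gal(K/Q) is generated by the two order-2 automorphisms sqrt(295) ↦ -sqrt(295) and sqrt(17) ↦ -sqrt(17), giving V_4.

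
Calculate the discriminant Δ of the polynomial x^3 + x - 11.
Δ = -3271

For a depressed cubic x^3 + p x + q the discriminant is Δ = -4 p^3 - 27 q^2 = -4*(1)^3 - 27*(-11)^2 = -4 - 3267 = -3271.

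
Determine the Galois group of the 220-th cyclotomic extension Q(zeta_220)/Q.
|Gal(Q(zeta_220)/Q)| = phi(220) = 80; group ≅ (Z/220Z)^* ≅ Z/2Z × Z/4Z × Z/10Z

The n-th cyclotomic polynomial Φ_220(x) is the minimal polynomial of zeta_220 over Q and has degree phi(220) = 80. So Q(zeta_220) is a degree-80 Galois extension with Galois group (Z/220Z)^*. By CRT, (Z/220Z)^* ≅ (Z/4Z)^* × (Z/5Z)^* × (Z/11Z)^*. Each prime-power unit group is (Z/4Z)^* ≅ Z/2Z; (Z/5Z)^* ≅ Z/4Z; (Z/11Z)^* ≅ Z/10Z. Hence Gal(Q(zeta_220)/Q) ≅ Z/2Z × Z/4Z × Z/10Z.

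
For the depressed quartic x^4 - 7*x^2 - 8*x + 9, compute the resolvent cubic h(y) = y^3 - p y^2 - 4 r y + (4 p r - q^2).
h(y) = y^3 + 7*y^2 - 36*y - 316

Identify coefficients: p = -7, q = -8, r = 9.
Plug into h(y) = y^3 - p y^2 - 4 r y + (4 p r - q^2):
  h(y) = y^3 - (-7) y^2 - 4*(9) y + (4*(-7)*(9) - (-8)^2)
       = y^3 + (7) y^2 + (-36) y + (-316).
Simplifying: h(y) = y^3 + 7*y^2 - 36*y - 316.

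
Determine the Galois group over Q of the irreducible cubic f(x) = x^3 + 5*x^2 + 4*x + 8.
Gal(K/Q) = S_3 (symmetric group of order 6)

Compute the discriminant of x^3 + (5)*x^2 + (4)*x + (8): Δ = -2704. Since Δ is not a rational square, the Galois group is not contained in A_3; it must be the full S_3 (irreducibility of the cubic rules out anything smaller).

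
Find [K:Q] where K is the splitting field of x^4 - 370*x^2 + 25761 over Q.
[K:Q] = 4

f factors as (x^2 - 277)(x^2 - 93); the splitting field is K = Q(sqrt(277), sqrt(93)). Since 277, 93, and 25761 are all non-squares in Q, the three subfields Q(sqrt(277)), Q(sqrt(93)), Q(sqrt(25761)) are distinct degree-2 extensions, so [K:Q] = 4 (Klein four Galois group).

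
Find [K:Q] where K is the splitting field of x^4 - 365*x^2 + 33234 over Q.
[K:Q] = 4

f factors as (x^2 - 191)(x^2 - 174); the splitting field is K = Q(sqrt(191), sqrt(174)). Since 191, 174, and 33234 are all non-squares in Q, the three subfields Q(sqrt(191)), Q(sqrt(174)), Q(sqrt(33234)) are distinct degree-2 extensions, so [K:Q] = 4 (Klein four Galois group).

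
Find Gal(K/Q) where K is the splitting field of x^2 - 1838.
Gal(K/Q) = Z/2Z (cyclic of order 2)

x^2 - 1838 is irreducible over Q since 1838 is not a rational square. The splitting field Q(sqrt(1838)) has degree 2 over Q, and its unique nontrivial automorphism is sqrt(1838) ↦ -sqrt(1838). Hence Gal(Q(sqrt(1838))/Q) = Z/2Z.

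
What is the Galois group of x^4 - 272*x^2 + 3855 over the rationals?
Gal(K/Q) = V_4 (Klein four-group, Z/2Z × Z/2Z)

f factors as (x^2 - 257)(x^2 - 15), so the splitting field is K = Q(sqrt(257), sqrt(15)). The elements 257, 15, 3855 are all non-squares in Q, so sqrt(257) and sqrt(15) generate independent quadratic extensions. Thus [K:Q] = 4 and Gal(K/Q) is generated by the two order-2 automorphisms sqrt(257) ↦ -sqrt(257) and sqrt(15) ↦ -sqrt(15), giving V_4.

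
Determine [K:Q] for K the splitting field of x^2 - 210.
[K:Q] = 2

The polynomial x^2 - 210 is irreducible over Q since 210 is not a perfect square. Its splitting field is Q(sqrt(210)), which has degree 2 over Q.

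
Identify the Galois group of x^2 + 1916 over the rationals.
Gal(K/Q) = Z/2Z (cyclic of order 2)

x^2 + 1916 is irreducible over Q since -1916 is not a rational square. The splitting field Q(sqrt(-1916)) has degree 2 over Q, and its unique nontrivial automorphism is sqrt(-1916) ↦ -sqrt(-1916). Hence Gal(Q(sqrt(-1916))/Q) = Z/2Z.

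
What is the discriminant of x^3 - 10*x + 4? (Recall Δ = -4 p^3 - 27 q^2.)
Δ = 3568

For a depressed cubic x^3 + p x + q the discriminant is Δ = -4 p^3 - 27 q^2 = -4*(-10)^3 - 27*(4)^2 = 4000 - 432 = 3568.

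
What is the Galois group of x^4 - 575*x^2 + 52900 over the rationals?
Gal(K/Q) = Z/2Z (cyclic of order 2)

f factors as (x^2 - 460)(x^2 - 115), so the splitting field is K = Q(sqrt(460), sqrt(115)). The squarefree part of 460 is 115 and the squarefree part of 115 is also 115, so sqrt(460) and sqrt(115) are both rational multiples of sqrt(115). Hence Q(sqrt(460)) = Q(sqrt(115)) = Q(sqrt(115)), and the splitting field collapses to a single degree-2 extension with Galois group Z/2Z.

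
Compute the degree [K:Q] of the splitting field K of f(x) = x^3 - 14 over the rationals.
[K:Q] = 6

x^3 - 14 has one real root r = 14^(1/3) and two complex roots r*zeta_3, r*zeta_3^2 where zeta_3 = e^(2*pi*i/3). The splitting field is Q(r, zeta_3). [Q(r):Q] = 3 and [Q(zeta_3):Q] = 2 with gcd = 1, so [Q(r, zeta_3):Q] = 3 * 2 = 6.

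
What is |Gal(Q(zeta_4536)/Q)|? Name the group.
|Gal(Q(zeta_4536)/Q)| = phi(4536) = 1296; group ≅ (Z/4536Z)^* ≅ Z/2Z × Z/2Z × Z/6Z × Z/54Z

The n-th cyclotomic polynomial Φ_4536(x) is the minimal polynomial of zeta_4536 over Q and has degree phi(4536) = 1296. So Q(zeta_4536) is a degree-1296 Galois extension with Galois group (Z/4536Z)^*. By CRT, (Z/4536Z)^* ≅ (Z/8Z)^* × (Z/81Z)^* × (Z/7Z)^*. Each prime-power unit group is (Z/8Z)^* ≅ Z/2Z × Z/2Z; (Z/81Z)^* ≅ Z/54Z; (Z/7Z)^* ≅ Z/6Z. Hence Gal(Q(zeta_4536)/Q) ≅ Z/2Z × Z/2Z × Z/6Z × Z/54Z.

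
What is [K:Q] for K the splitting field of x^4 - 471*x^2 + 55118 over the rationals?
[K:Q] = 4

f factors as (x^2 - 254)(x^2 - 217); the splitting field is K = Q(sqrt(254), sqrt(217)). Since 254, 217, and 55118 are all non-squares in Q, the three subfields Q(sqrt(254)), Q(sqrt(217)), Q(sqrt(55118)) are distinct degree-2 extensions, so [K:Q] = 4 (Klein four Galois group).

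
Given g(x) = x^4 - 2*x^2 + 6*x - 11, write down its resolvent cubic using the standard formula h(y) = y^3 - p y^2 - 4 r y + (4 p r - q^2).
h(y) = y^3 + 2*y^2 + 44*y + 52

Identify coefficients: p = -2, q = 6, r = -11.
Plug into h(y) = y^3 - p y^2 - 4 r y + (4 p r - q^2):
  h(y) = y^3 - (-2) y^2 - 4*(-11) y + (4*(-2)*(-11) - (6)^2)
       = y^3 + (2) y^2 + (44) y + (52).
Simplifying: h(y) = y^3 + 2*y^2 + 44*y + 52.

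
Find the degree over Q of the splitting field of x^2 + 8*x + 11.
[K:Q] = 2

The discriminant of x^2 + (8)*x + (11) is b^2 - 4c = 64 - (44) = 20. Since 20 is not a perfect square in Q, the polynomial is irreducible over Q. Its two roots generate a degree-2 extension, so [K:Q] = 2.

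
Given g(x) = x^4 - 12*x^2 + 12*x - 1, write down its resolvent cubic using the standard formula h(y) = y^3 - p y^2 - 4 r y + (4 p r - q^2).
h(y) = y^3 + 12*y^2 + 4*y - 96

Identify coefficients: p = -12, q = 12, r = -1.
Plug into h(y) = y^3 - p y^2 - 4 r y + (4 p r - q^2):
  h(y) = y^3 - (-12) y^2 - 4*(-1) y + (4*(-12)*(-1) - (12)^2)
       = y^3 + (12) y^2 + (4) y + (-96).
Simplifying: h(y) = y^3 + 12*y^2 + 4*y - 96.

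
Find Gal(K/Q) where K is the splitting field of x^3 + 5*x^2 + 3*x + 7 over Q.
Gal(K/Q) = S_3 (symmetric group of order 6)

Compute the discriminant of x^3 + (5)*x^2 + (3)*x + (7): Δ = -2816. Since Δ is not a rational square, the Galois group is not contained in A_3; it must be the full S_3 (irreducibility of the cubic rules out anything smaller).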